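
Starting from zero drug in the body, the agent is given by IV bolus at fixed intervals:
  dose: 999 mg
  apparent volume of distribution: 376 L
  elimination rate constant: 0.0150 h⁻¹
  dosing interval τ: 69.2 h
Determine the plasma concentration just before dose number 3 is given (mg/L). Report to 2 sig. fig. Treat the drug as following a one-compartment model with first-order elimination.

C₀ per dose = Dose / Vd = 999 / 376 = 2.657 mg/L
Fraction remaining after one interval: r = e^(−kτ) = e^(−0.01500 × 69.2) = 0.3542
Before dose 3, 2 doses have been given (aged 1τ, 2τ).
C_trough = C₀ × (r + r²) = 2.657 × (0.3542 + 0.1255) = 1.275 mg/L

1.3 mg/L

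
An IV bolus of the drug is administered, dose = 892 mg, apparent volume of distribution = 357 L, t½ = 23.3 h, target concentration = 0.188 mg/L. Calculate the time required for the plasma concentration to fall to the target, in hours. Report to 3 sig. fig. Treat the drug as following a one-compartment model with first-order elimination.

87.0 h

C₀ = Dose / Vd = 892.0 / 357 = 2.499 mg/L
k = ln2 / t½ = 0.693147 / 23.3 = 0.02975 h⁻¹
t = ln(C₀ / C) / k = ln(2.499 / 0.188) / 0.02975
  = ln(13.29) / 0.02975 = 2.587 / 0.02975 = 86.96 h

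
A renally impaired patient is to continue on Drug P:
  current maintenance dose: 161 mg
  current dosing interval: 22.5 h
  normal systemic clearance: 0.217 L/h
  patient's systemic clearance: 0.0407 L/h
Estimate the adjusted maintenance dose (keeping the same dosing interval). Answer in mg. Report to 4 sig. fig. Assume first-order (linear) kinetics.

30.20 mg

To keep the same average steady-state level, dosing rate must scale with clearance.
CL ratio = 0.0407 / 0.217 = 0.1876
New dose (same interval) = 161 × 0.1876 = 30.20 mg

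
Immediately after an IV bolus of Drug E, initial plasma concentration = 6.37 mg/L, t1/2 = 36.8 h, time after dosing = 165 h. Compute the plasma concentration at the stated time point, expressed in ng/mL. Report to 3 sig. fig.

k = ln2 / t½ = 0.693147 / 36.8 = 0.01884 h⁻¹
C = C₀ · e^(−k·t) = 6.370 × e^(−0.01884 × 165)
  = 6.370 × 0.04466 = 0.2845 mg/L
Convert: 0.2845 mg/L × 1000 = 284.5 ng/mL

285 ng/mL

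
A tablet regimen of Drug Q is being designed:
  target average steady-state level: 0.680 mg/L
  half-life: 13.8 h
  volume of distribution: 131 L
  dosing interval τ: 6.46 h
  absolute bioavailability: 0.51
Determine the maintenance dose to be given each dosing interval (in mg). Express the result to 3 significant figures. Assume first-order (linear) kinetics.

k = ln2 / t½ = 0.693147 / 13.8 = 0.05023 h⁻¹
CL = k × Vd = 0.05023 × 131 = 6.580 L/h
At steady state, F × (Dose/τ) = Css × CL.
Dose = Css × CL × τ / F = 0.680 × 6.580 × 6.46 / 0.51 = 56.68 mg

56.7 mg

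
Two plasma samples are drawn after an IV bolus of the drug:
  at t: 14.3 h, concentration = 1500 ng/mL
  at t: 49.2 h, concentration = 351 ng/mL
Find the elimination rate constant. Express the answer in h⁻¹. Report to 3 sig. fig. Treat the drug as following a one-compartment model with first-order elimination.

0.0416 h⁻¹

k = ln(C₁/C₂) / (t₂ − t₁) = ln(1500/351) / (49.2 − 14.3)
  = 1.452 / 34.90 = 0.04160 h⁻¹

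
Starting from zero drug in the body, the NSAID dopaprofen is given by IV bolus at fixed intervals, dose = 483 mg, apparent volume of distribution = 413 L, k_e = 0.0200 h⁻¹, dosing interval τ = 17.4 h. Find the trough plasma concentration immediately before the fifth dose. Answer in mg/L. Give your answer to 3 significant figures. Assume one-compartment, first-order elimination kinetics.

C₀ per dose = Dose / Vd = 483 / 413 = 1.169 mg/L
Fraction remaining after one interval: r = e^(−kτ) = e^(−0.02000 × 17.4) = 0.7061
Before dose 5, 4 doses have been given (aged 1τ, 2τ, 3τ, 4τ).
C_trough = C₀ × (r + r² + … + r^4) = C₀ × r(1−r^4)/(1−r)
        = 1.169 × 0.7061 × (1 − 0.2486) / (1 − 0.7061) = 2.110 mg/L

2.11 mg/L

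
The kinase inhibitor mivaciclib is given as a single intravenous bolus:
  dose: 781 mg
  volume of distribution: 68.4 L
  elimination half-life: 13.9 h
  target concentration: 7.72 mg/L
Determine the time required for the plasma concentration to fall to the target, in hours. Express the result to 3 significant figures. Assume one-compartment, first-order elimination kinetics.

C₀ = Dose / Vd = 781.0 / 68.4 = 11.42 mg/L
k = ln2 / t½ = 0.693147 / 13.9 = 0.04987 h⁻¹
t = ln(C₀ / C) / k = ln(11.42 / 7.72) / 0.04987
  = ln(1.479) / 0.04987 = 0.3914 / 0.04987 = 7.848 h

7.85 h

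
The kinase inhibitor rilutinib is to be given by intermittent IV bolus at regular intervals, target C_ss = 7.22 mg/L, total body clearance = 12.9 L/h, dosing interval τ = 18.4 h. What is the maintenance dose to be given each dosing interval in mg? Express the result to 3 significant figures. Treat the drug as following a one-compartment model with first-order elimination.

1710 mg

At steady state, Dose/τ = Css × CL.
Dose = Css × CL × τ = 7.22 × 12.90 × 18.4 = 1714 mg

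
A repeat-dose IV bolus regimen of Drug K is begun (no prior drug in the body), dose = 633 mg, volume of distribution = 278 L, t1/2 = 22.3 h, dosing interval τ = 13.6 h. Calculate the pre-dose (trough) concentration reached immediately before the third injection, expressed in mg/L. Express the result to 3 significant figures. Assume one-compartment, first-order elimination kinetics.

2.47 mg/L

C₀ per dose = Dose / Vd = 633 / 278 = 2.277 mg/L
k = ln2 / t½ = 0.693147 / 22.3 = 0.03108 h⁻¹
Fraction remaining after one interval: r = e^(−kτ) = e^(−0.03108 × 13.6) = 0.6553
Before dose 3, 2 doses have been given (aged 1τ, 2τ).
C_trough = C₀ × (r + r²) = 2.277 × (0.6553 + 0.4294) = 2.470 mg/L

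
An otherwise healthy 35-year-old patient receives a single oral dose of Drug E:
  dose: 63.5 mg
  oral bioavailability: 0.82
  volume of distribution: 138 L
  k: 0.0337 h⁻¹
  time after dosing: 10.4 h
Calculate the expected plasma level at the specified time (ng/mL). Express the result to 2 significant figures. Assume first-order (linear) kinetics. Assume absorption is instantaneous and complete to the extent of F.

Amount reaching circulation = F × Dose = 0.82 × 63.50 = 52.07 mg
C₀ = F·Dose / Vd = 52.07 / 138 = 0.3773 mg/L
C = C₀ · e^(−k·t) = 0.3773 × e^(−0.03370 × 10.4)
  = 0.3773 × 0.7043 = 0.2657 mg/L
Convert: 0.2657 mg/L × 1000 = 265.7 ng/mL

270 ng/mL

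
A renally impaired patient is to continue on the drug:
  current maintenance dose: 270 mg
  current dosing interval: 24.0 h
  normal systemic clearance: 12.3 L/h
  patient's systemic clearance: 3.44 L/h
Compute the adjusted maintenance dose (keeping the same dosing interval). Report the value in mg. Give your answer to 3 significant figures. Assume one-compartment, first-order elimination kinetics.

To keep the same average steady-state level, dosing rate must scale with clearance.
CL ratio = 3.44 / 12.3 = 0.2797
New dose (same interval) = 270 × 0.2797 = 75.52 mg

75.5 mg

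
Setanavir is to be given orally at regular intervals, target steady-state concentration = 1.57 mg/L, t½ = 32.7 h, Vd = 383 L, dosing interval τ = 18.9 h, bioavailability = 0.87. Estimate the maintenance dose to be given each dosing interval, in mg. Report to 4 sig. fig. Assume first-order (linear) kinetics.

276.9 mg

k = ln2 / t½ = 0.693147 / 32.7 = 0.02120 h⁻¹
CL = k × Vd = 0.02120 × 383 = 8.120 L/h
At steady state, F × (Dose/τ) = Css × CL.
Dose = Css × CL × τ / F = 1.57 × 8.120 × 18.9 / 0.87 = 276.9 mg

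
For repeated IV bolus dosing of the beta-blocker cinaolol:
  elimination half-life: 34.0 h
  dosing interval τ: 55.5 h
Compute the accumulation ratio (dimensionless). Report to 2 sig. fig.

1.5

k = ln2 / t½ = 0.693147 / 34.0 = 0.02039 h⁻¹
e^(−kτ) = e^(−0.02039 × 55.5) = 0.3225
Accumulation ratio R = 1 / (1 − e^(−kτ)) = 1 / (1 − 0.3225) = 1.476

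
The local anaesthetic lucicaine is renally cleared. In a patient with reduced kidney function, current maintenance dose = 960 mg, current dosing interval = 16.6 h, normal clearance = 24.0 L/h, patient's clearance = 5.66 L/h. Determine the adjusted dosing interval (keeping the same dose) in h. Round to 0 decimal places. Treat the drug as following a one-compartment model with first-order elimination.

70 h

To keep the same average steady-state level, dosing rate must scale with clearance.
CL ratio = 5.66 / 24.0 = 0.2358
New interval (same dose) = 16.6 / 0.2358 = 70.40 h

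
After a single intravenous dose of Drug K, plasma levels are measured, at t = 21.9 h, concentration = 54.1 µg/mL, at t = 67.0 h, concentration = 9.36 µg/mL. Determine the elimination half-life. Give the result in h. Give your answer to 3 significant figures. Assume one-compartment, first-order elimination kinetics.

17.8 h

k = ln(C₁/C₂) / (t₂ − t₁) = ln(54.1/9.36) / (67.0 − 21.9)
  = 1.754 / 45.10 = 0.03889 h⁻¹
t½ = ln2 / k = 0.693147 / 0.03889 = 17.82 h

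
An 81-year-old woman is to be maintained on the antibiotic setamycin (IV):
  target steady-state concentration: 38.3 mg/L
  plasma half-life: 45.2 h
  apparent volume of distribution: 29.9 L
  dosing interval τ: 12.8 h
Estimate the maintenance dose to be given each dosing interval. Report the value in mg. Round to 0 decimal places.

k = ln2 / t½ = 0.693147 / 45.2 = 0.01534 h⁻¹
CL = k × Vd = 0.01534 × 29.9 = 0.4587 L/h
At steady state, Dose/τ = Css × CL.
Dose = Css × CL × τ = 38.3 × 0.4587 × 12.8 = 224.9 mg

225 mg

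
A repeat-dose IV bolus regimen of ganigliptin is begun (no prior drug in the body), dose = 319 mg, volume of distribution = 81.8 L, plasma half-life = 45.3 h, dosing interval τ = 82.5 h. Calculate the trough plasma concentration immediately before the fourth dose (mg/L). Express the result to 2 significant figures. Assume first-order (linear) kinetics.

1.5 mg/L

C₀ per dose = Dose / Vd = 319 / 81.8 = 3.900 mg/L
k = ln2 / t½ = 0.693147 / 45.3 = 0.01530 h⁻¹
Fraction remaining after one interval: r = e^(−kτ) = e^(−0.01530 × 82.5) = 0.2830
Before dose 4, 3 doses have been given (aged 1τ, 2τ, 3τ).
C_trough = C₀ × (r + r² + … + r^3) = C₀ × r(1−r^3)/(1−r)
        = 3.900 × 0.2830 × (1 − 0.02267) / (1 − 0.2830) = 1.504 mg/L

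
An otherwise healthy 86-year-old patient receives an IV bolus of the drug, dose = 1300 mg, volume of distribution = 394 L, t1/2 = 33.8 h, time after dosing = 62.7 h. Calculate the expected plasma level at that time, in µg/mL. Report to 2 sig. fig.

C₀ = Dose / Vd = 1300 / 394 = 3.299 mg/L
k = ln2 / t½ = 0.693147 / 33.8 = 0.02051 h⁻¹
C = C₀ · e^(−k·t) = 3.299 × e^(−0.02051 × 62.7)
  = 3.299 × 0.2764 = 0.9118 mg/L
(0.9118 mg/L = 0.9118 µg/mL)

0.91 µg/mL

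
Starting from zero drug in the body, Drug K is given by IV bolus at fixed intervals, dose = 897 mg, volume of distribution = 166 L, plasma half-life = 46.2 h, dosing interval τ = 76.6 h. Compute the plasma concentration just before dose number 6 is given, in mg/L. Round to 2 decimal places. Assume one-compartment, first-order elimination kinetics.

2.50 mg/L

C₀ per dose = Dose / Vd = 897 / 166 = 5.404 mg/L
k = ln2 / t½ = 0.693147 / 46.2 = 0.01500 h⁻¹
Fraction remaining after one interval: r = e^(−kτ) = e^(−0.01500 × 76.6) = 0.3170
Before dose 6, 5 doses have been given (aged 1τ, 2τ, 3τ, 4τ, 5τ).
C_trough = C₀ × (r + r² + … + r^5) = C₀ × r(1−r^5)/(1−r)
        = 5.404 × 0.3170 × (1 − 0.003201) / (1 − 0.3170) = 2.500 mg/L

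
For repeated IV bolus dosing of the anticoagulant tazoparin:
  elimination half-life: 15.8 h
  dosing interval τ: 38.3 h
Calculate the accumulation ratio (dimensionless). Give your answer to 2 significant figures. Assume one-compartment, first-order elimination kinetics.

k = ln2 / t½ = 0.693147 / 15.8 = 0.04387 h⁻¹
e^(−kτ) = e^(−0.04387 × 38.3) = 0.1863
Accumulation ratio R = 1 / (1 − e^(−kτ)) = 1 / (1 − 0.1863) = 1.229

1.2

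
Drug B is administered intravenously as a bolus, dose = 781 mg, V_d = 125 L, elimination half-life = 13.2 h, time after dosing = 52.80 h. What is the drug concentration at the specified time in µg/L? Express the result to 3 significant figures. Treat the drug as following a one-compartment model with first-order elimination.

C₀ = Dose / Vd = 781.0 / 125 = 6.248 mg/L
k = ln2 / t½ = 0.693147 / 13.2 = 0.05251 h⁻¹
t / t½ = 52.80 / 13.2 = 4 half-lives
C = C₀ × (1/2)^4 = 6.248 × 0.06250 = 0.3905 mg/L
Convert: 0.3905 mg/L × 1000 = 390.5 µg/L

391 µg/L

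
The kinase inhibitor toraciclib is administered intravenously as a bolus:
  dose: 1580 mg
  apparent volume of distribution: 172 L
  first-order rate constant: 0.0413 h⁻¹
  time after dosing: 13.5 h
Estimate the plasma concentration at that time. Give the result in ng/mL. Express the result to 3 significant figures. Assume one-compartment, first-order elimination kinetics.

C₀ = Dose / Vd = 1580 / 172 = 9.186 mg/L
C = C₀ · e^(−k·t) = 9.186 × e^(−0.04130 × 13.5)
  = 9.186 × 0.5726 = 5.260 mg/L
Convert: 5.260 mg/L × 1000 = 5260 ng/mL

5260 ng/mL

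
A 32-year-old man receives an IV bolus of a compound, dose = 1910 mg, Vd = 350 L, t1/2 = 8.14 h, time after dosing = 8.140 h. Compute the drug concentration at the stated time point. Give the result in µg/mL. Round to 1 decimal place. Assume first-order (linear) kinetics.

C₀ = Dose / Vd = 1910 / 350 = 5.457 mg/L
k = ln2 / t½ = 0.693147 / 8.14 = 0.08515 h⁻¹
t / t½ = 8.140 / 8.14 = 1 half-lives
C = C₀ × (1/2)^1 = 5.457 × 0.5000 = 2.729 mg/L
(2.729 mg/L = 2.729 µg/mL)

2.7 µg/mL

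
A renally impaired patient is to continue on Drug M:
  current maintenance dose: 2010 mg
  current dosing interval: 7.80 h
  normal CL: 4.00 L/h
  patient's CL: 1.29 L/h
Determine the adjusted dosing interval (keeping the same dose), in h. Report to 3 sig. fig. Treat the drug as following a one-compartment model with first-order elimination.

To keep the same average steady-state level, dosing rate must scale with clearance.
CL ratio = 1.29 / 4.00 = 0.3225
New interval (same dose) = 7.80 / 0.3225 = 24.19 h

24.2 h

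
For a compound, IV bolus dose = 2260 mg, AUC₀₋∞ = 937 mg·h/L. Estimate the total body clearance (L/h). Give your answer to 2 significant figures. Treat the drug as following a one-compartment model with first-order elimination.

CL = Dose / AUC = 2260 / 937 = 2.412 L/h

2.4 L/h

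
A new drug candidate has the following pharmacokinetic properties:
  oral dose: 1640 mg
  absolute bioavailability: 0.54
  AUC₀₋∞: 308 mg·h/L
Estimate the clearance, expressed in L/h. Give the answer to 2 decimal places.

CL = F·Dose / AUC = 0.54 × 1640 / 308 = 2.875 L/h

2.88 L/h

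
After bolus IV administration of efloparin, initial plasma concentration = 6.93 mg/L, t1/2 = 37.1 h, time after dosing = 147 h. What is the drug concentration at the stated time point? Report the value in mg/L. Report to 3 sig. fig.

k = ln2 / t½ = 0.693147 / 37.1 = 0.01868 h⁻¹
C = C₀ · e^(−k·t) = 6.930 × e^(−0.01868 × 147)
  = 6.930 × 0.06419 = 0.4448 mg/L

0.445 mg/L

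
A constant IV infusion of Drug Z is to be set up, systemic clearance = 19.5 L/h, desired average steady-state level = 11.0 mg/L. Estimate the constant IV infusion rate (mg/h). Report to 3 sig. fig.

215 mg/h

At steady state, infusion rate R₀ = Css × CL = 11.0 × 19.50 = 214.5 mg/h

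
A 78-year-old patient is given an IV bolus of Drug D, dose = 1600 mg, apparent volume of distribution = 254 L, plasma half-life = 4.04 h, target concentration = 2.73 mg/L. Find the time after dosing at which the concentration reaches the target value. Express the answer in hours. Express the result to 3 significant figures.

C₀ = Dose / Vd = 1600 / 254 = 6.299 mg/L
k = ln2 / t½ = 0.693147 / 4.04 = 0.1716 h⁻¹
t = ln(C₀ / C) / k = ln(6.299 / 2.73) / 0.1716
  = ln(2.307) / 0.1716 = 0.8359 / 0.1716 = 4.871 h

4.87 h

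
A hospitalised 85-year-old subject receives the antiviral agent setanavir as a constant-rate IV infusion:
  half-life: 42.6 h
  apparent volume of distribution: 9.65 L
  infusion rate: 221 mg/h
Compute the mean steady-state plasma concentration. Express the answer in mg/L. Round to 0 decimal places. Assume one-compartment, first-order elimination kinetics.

k = ln2 / t½ = 0.693147 / 42.6 = 0.01627 h⁻¹
CL = k × Vd = 0.01627 × 9.65 = 0.1570 L/h
At steady state Css = R₀ / CL = 221 / 0.1570 = 1408 mg/L

1408 mg/L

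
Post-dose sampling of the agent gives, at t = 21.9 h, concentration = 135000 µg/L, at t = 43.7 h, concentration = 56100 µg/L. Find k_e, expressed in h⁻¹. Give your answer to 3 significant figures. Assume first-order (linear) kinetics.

0.0403 h⁻¹

k = ln(C₁/C₂) / (t₂ − t₁) = ln(135000/56100) / (43.7 − 21.9)
  = 0.8781 / 21.80 = 0.04028 h⁻¹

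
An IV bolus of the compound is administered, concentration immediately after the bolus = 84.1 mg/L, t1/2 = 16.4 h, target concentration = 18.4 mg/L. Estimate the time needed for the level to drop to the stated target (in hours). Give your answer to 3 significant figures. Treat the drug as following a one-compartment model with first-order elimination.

k = ln2 / t½ = 0.693147 / 16.4 = 0.04227 h⁻¹
t = ln(C₀ / C) / k = ln(84.10 / 18.4) / 0.04227
  = ln(4.571) / 0.04227 = 1.520 / 0.04227 = 35.96 h

36.0 h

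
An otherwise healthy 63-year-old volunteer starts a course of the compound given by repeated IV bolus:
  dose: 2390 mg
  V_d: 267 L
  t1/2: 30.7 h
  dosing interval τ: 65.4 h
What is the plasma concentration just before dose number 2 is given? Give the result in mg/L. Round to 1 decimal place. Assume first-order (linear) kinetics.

2.0 mg/L

C₀ per dose = Dose / Vd = 2390 / 267 = 8.951 mg/L
k = ln2 / t½ = 0.693147 / 30.7 = 0.02258 h⁻¹
Fraction remaining after one interval: r = e^(−kτ) = e^(−0.02258 × 65.4) = 0.2284
Before dose 2, 1 dose has been given (aged 1τ).
C_trough = C₀ × r = 8.951 × 0.2284 = 2.044 mg/L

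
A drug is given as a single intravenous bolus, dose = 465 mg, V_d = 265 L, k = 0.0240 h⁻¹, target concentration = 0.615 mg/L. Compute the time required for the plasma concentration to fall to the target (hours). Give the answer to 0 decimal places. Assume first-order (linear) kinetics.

44 h

C₀ = Dose / Vd = 465.0 / 265 = 1.755 mg/L
t = ln(C₀ / C) / k = ln(1.755 / 0.615) / 0.02400
  = ln(2.854) / 0.02400 = 1.049 / 0.02400 = 43.71 h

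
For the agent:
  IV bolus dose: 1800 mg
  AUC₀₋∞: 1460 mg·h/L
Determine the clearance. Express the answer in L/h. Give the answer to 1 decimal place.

1.2 L/h

CL = Dose / AUC = 1800 / 1460 = 1.233 L/h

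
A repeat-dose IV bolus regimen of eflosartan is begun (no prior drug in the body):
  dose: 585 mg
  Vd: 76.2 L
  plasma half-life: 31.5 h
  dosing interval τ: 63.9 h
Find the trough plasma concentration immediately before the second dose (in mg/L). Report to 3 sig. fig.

1.88 mg/L

C₀ per dose = Dose / Vd = 585 / 76.2 = 7.677 mg/L
k = ln2 / t½ = 0.693147 / 31.5 = 0.02200 h⁻¹
Fraction remaining after one interval: r = e^(−kτ) = e^(−0.02200 × 63.9) = 0.2452
Before dose 2, 1 dose has been given (aged 1τ).
C_trough = C₀ × r = 7.677 × 0.2452 = 1.882 mg/L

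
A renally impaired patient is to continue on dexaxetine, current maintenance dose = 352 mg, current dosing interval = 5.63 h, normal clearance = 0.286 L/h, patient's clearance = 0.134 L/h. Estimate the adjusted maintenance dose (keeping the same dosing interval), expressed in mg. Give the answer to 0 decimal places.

165 mg

To keep the same average steady-state level, dosing rate must scale with clearance.
CL ratio = 0.134 / 0.286 = 0.4685
New dose (same interval) = 352 × 0.4685 = 164.9 mg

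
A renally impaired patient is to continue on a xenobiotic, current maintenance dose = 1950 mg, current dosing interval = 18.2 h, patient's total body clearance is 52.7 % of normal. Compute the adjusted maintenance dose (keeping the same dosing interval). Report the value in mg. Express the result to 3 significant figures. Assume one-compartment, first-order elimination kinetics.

To keep the same average steady-state level, dosing rate must scale with clearance.
CL ratio = 52.7 / 100 = 0.5270
New dose (same interval) = 1950 × 0.5270 = 1028 mg

1030 mg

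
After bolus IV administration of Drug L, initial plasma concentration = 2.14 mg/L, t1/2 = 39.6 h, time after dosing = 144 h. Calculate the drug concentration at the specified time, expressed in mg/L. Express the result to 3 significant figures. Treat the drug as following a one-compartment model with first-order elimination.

0.172 mg/L

k = ln2 / t½ = 0.693147 / 39.6 = 0.01750 h⁻¹
C = C₀ · e^(−k·t) = 2.140 × e^(−0.01750 × 144)
  = 2.140 × 0.08046 = 0.1722 mg/L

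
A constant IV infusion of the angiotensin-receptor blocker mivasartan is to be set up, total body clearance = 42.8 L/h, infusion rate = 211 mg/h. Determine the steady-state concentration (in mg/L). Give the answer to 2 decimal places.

At steady state Css = R₀ / CL = 211 / 42.80 = 4.930 mg/L

4.93 mg/L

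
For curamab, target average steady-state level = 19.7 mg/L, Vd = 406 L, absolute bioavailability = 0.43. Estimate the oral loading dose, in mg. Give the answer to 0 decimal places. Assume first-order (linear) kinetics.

18600 mg

LD = Css × Vd / F = 19.7 × 406 / 0.43 = 18600 mg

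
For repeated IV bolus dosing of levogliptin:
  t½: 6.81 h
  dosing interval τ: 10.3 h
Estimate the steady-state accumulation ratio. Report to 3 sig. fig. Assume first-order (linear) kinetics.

k = ln2 / t½ = 0.693147 / 6.81 = 0.1018 h⁻¹
e^(−kτ) = e^(−0.1018 × 10.3) = 0.3504
Accumulation ratio R = 1 / (1 − e^(−kτ)) = 1 / (1 − 0.3504) = 1.539

1.54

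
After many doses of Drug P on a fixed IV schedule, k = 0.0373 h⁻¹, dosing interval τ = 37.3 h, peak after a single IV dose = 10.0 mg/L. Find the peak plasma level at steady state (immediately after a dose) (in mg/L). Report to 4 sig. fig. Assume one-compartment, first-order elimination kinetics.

13.31 mg/L

e^(−kτ) = e^(−0.03730 × 37.3) = 0.2488
Accumulation ratio R = 1 / (1 − e^(−kτ)) = 1 / (1 − 0.2488) = 1.331
Steady-state peak = C₀ × R = 10.0 × 1.331 = 13.31 mg/L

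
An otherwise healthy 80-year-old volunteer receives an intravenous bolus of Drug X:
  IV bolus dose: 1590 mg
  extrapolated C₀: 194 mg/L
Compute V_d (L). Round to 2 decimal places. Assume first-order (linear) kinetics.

Vd = Dose / C₀ = 1590 / 194 = 8.196 L

8.20 L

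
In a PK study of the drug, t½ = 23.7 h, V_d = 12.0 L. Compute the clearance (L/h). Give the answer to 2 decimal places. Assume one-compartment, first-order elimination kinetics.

k = ln2 / t½ = 0.693147 / 23.7 = 0.02925 h⁻¹
CL = k × Vd = 0.02925 × 12.0 = 0.3510 L/h

0.35 L/h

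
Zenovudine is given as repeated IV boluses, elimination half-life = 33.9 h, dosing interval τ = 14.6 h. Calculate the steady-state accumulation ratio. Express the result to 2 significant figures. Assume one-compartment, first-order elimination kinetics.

3.9

k = ln2 / t½ = 0.693147 / 33.9 = 0.02045 h⁻¹
e^(−kτ) = e^(−0.02045 × 14.6) = 0.7419
Accumulation ratio R = 1 / (1 − e^(−kτ)) = 1 / (1 − 0.7419) = 3.874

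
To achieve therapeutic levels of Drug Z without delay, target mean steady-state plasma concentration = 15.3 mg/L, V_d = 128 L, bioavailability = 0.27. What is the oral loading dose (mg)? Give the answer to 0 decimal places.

7253 mg

LD = Css × Vd / F = 15.3 × 128 / 0.27 = 7253 mg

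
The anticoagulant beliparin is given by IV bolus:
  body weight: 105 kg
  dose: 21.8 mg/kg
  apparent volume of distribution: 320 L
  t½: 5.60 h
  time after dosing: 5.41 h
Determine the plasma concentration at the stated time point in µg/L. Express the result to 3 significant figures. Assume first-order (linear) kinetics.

3660 µg/L

Total dose = 21.8 × 105 = 2289 mg
C₀ = Dose / Vd = 2289 / 320 = 7.153 mg/L
k = ln2 / t½ = 0.693147 / 5.60 = 0.1238 h⁻¹
C = C₀ · e^(−k·t) = 7.153 × e^(−0.1238 × 5.41)
  = 7.153 × 0.5118 = 3.661 mg/L
Convert: 3.661 mg/L × 1000 = 3661 µg/L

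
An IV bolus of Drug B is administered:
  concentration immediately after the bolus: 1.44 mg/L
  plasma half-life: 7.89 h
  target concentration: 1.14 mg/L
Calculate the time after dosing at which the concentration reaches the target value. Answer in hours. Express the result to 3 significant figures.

k = ln2 / t½ = 0.693147 / 7.89 = 0.08785 h⁻¹
t = ln(C₀ / C) / k = ln(1.440 / 1.14) / 0.08785
  = ln(1.263) / 0.08785 = 0.2335 / 0.08785 = 2.658 h

2.66 h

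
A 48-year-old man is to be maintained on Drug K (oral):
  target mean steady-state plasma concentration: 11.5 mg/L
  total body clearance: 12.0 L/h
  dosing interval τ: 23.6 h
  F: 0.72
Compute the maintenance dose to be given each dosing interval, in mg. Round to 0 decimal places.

4523 mg

At steady state, F × (Dose/τ) = Css × CL.
Dose = Css × CL × τ / F = 11.5 × 12.00 × 23.6 / 0.72 = 4523 mg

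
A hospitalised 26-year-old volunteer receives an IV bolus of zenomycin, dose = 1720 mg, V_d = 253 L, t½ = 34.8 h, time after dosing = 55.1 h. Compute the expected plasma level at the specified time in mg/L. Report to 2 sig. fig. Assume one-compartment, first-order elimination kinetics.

C₀ = Dose / Vd = 1720 / 253 = 6.798 mg/L
k = ln2 / t½ = 0.693147 / 34.8 = 0.01992 h⁻¹
C = C₀ · e^(−k·t) = 6.798 × e^(−0.01992 × 55.1)
  = 6.798 × 0.3337 = 2.268 mg/L

2.3 mg/L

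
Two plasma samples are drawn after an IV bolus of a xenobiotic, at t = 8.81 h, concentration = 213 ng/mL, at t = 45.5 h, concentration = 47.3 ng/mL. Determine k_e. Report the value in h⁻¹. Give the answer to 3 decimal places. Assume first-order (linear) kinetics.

k = ln(C₁/C₂) / (t₂ − t₁) = ln(213/47.3) / (45.5 − 8.81)
  = 1.505 / 36.69 = 0.04102 h⁻¹

0.041 h⁻¹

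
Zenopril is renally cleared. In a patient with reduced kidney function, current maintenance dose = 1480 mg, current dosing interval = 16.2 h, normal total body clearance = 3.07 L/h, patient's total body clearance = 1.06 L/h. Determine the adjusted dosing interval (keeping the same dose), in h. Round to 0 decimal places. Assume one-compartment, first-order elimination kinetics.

To keep the same average steady-state level, dosing rate must scale with clearance.
CL ratio = 1.06 / 3.07 = 0.3453
New interval (same dose) = 16.2 / 0.3453 = 46.92 h

47 h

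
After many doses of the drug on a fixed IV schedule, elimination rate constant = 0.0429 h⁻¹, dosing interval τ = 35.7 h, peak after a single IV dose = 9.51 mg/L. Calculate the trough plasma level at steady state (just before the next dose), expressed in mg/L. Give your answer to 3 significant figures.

e^(−kτ) = e^(−0.04290 × 35.7) = 0.2162
Accumulation ratio R = 1 / (1 − e^(−kτ)) = 1 / (1 − 0.2162) = 1.276
Steady-state trough = C₀ × R × e^(−kτ) = 9.51 × 1.276 × 0.2162 = 2.624 mg/L

2.62 mg/L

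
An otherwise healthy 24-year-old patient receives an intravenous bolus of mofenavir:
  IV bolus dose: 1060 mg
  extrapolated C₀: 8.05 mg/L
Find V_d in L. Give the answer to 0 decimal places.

Vd = Dose / C₀ = 1060 / 8.05 = 131.7 L

132 L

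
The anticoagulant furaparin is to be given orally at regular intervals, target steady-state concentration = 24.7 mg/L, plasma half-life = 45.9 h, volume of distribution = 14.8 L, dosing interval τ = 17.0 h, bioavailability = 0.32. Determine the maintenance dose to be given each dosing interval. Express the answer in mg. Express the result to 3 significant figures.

k = ln2 / t½ = 0.693147 / 45.9 = 0.01510 h⁻¹
CL = k × Vd = 0.01510 × 14.8 = 0.2235 L/h
At steady state, F × (Dose/τ) = Css × CL.
Dose = Css × CL × τ / F = 24.7 × 0.2235 × 17.0 / 0.32 = 293.3 mg

293 mg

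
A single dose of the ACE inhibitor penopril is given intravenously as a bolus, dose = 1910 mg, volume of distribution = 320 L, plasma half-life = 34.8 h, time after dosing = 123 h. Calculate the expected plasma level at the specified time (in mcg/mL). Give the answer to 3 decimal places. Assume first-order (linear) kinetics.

C₀ = Dose / Vd = 1910 / 320 = 5.969 mg/L
k = ln2 / t½ = 0.693147 / 34.8 = 0.01992 h⁻¹
C = C₀ · e^(−k·t) = 5.969 × e^(−0.01992 × 123)
  = 5.969 × 0.08628 = 0.5150 mg/L
(0.5150 mg/L = 0.5150 mcg/mL)

0.515 mcg/mL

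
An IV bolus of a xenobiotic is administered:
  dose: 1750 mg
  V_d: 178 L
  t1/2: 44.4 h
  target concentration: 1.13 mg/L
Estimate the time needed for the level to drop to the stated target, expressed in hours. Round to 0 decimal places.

139 h

C₀ = Dose / Vd = 1750 / 178 = 9.831 mg/L
k = ln2 / t½ = 0.693147 / 44.4 = 0.01561 h⁻¹
t = ln(C₀ / C) / k = ln(9.831 / 1.13) / 0.01561
  = ln(8.700) / 0.01561 = 2.163 / 0.01561 = 138.6 h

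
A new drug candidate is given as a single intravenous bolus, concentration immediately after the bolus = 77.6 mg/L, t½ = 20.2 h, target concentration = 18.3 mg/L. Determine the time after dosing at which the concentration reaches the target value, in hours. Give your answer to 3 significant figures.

k = ln2 / t½ = 0.693147 / 20.2 = 0.03431 h⁻¹
t = ln(C₀ / C) / k = ln(77.60 / 18.3) / 0.03431
  = ln(4.240) / 0.03431 = 1.445 / 0.03431 = 42.12 h

42.1 h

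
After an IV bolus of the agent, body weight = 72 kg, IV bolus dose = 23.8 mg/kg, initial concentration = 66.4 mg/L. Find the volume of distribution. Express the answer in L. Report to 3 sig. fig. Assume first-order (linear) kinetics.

25.8 L

Dose = 23.8 × 72 = 1714 mg
Vd = Dose / C₀ = 1714 / 66.4 = 25.81 L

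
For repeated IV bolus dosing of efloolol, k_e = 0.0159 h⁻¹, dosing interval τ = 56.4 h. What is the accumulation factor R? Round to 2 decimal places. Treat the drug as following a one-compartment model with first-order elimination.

1.69

e^(−kτ) = e^(−0.01590 × 56.4) = 0.4079
Accumulation ratio R = 1 / (1 − e^(−kτ)) = 1 / (1 − 0.4079) = 1.689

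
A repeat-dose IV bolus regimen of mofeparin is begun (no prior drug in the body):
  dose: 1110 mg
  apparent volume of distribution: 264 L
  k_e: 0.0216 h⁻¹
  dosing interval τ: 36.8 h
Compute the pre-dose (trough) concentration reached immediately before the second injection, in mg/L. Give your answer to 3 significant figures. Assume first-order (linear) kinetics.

1.90 mg/L

C₀ per dose = Dose / Vd = 1110 / 264 = 4.205 mg/L
Fraction remaining after one interval: r = e^(−kτ) = e^(−0.02160 × 36.8) = 0.4516
Before dose 2, 1 dose has been given (aged 1τ).
C_trough = C₀ × r = 4.205 × 0.4516 = 1.899 mg/L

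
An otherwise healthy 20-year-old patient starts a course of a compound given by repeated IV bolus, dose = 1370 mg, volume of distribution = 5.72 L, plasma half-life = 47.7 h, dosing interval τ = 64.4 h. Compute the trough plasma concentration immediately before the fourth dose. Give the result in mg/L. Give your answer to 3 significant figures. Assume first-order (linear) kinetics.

145 mg/L

C₀ per dose = Dose / Vd = 1370 / 5.72 = 239.5 mg/L
k = ln2 / t½ = 0.693147 / 47.7 = 0.01453 h⁻¹
Fraction remaining after one interval: r = e^(−kτ) = e^(−0.01453 × 64.4) = 0.3923
Before dose 4, 3 doses have been given (aged 1τ, 2τ, 3τ).
C_trough = C₀ × (r + r² + … + r^3) = C₀ × r(1−r^3)/(1−r)
        = 239.5 × 0.3923 × (1 − 0.06037) / (1 − 0.3923) = 145.3 mg/L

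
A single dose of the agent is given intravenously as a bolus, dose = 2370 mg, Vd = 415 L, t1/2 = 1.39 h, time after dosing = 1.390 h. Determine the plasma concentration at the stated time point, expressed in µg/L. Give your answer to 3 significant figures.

2860 µg/L

C₀ = Dose / Vd = 2370 / 415 = 5.711 mg/L
k = ln2 / t½ = 0.693147 / 1.39 = 0.4987 h⁻¹
t / t½ = 1.390 / 1.39 = 1 half-lives
C = C₀ × (1/2)^1 = 5.711 × 0.5000 = 2.856 mg/L
Convert: 2.856 mg/L × 1000 = 2856 µg/L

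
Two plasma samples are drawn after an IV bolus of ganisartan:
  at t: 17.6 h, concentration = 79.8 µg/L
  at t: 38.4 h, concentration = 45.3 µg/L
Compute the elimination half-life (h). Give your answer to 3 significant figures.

25.5 h

k = ln(C₁/C₂) / (t₂ − t₁) = ln(79.8/45.3) / (38.4 − 17.6)
  = 0.5662 / 20.80 = 0.02722 h⁻¹
t½ = ln2 / k = 0.693147 / 0.02722 = 25.46 h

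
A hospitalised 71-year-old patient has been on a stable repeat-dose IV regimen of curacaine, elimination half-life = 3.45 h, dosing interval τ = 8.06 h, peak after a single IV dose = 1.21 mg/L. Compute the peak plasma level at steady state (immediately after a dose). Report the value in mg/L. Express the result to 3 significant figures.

1.51 mg/L

k = ln2 / t½ = 0.693147 / 3.45 = 0.2009 h⁻¹
e^(−kτ) = e^(−0.2009 × 8.06) = 0.1980
Accumulation ratio R = 1 / (1 − e^(−kτ)) = 1 / (1 − 0.1980) = 1.247
Steady-state peak = C₀ × R = 1.21 × 1.247 = 1.509 mg/L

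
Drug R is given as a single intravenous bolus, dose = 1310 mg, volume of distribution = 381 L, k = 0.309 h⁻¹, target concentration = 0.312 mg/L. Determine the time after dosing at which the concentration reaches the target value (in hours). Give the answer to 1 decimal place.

C₀ = Dose / Vd = 1310 / 381 = 3.438 mg/L
t = ln(C₀ / C) / k = ln(3.438 / 0.312) / 0.3090
  = ln(11.02) / 0.3090 = 2.400 / 0.3090 = 7.767 h

7.8 h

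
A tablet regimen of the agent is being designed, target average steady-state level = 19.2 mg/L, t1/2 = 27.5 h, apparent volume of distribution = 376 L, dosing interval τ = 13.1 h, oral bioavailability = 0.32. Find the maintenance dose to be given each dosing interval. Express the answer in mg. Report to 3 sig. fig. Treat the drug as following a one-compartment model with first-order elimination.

k = ln2 / t½ = 0.693147 / 27.5 = 0.02521 h⁻¹
CL = k × Vd = 0.02521 × 376 = 9.479 L/h
At steady state, F × (Dose/τ) = Css × CL.
Dose = Css × CL × τ / F = 19.2 × 9.479 × 13.1 / 0.32 = 7450 mg

7450 mg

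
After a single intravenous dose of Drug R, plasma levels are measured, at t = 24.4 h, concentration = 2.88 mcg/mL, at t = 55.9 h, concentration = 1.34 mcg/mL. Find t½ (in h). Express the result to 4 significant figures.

k = ln(C₁/C₂) / (t₂ − t₁) = ln(2.88/1.34) / (55.9 − 24.4)
  = 0.7651 / 31.50 = 0.02429 h⁻¹
t½ = ln2 / k = 0.693147 / 0.02429 = 28.54 h

28.54 h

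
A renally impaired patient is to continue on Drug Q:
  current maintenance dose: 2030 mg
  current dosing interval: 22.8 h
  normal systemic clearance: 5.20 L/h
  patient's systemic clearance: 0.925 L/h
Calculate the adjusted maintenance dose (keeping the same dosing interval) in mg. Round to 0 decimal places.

361 mg

To keep the same average steady-state level, dosing rate must scale with clearance.
CL ratio = 0.925 / 5.20 = 0.1779
New dose (same interval) = 2030 × 0.1779 = 361.1 mg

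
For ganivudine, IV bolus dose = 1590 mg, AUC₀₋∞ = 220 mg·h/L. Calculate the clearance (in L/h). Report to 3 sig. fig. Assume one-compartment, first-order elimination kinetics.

7.23 L/h

CL = Dose / AUC = 1590 / 220 = 7.227 L/h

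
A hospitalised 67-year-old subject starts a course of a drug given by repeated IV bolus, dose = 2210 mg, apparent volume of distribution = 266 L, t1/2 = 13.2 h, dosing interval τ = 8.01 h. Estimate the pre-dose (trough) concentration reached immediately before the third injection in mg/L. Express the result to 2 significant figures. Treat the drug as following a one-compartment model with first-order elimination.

9.0 mg/L

C₀ per dose = Dose / Vd = 2210 / 266 = 8.308 mg/L
k = ln2 / t½ = 0.693147 / 13.2 = 0.05251 h⁻¹
Fraction remaining after one interval: r = e^(−kτ) = e^(−0.05251 × 8.01) = 0.6566
Before dose 3, 2 doses have been given (aged 1τ, 2τ).
C_trough = C₀ × (r + r²) = 8.308 × (0.6566 + 0.4311) = 9.037 mg/L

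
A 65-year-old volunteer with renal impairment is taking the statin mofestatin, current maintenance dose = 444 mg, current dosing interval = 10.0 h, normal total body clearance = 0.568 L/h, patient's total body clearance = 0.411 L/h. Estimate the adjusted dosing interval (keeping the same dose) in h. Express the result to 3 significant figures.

To keep the same average steady-state level, dosing rate must scale with clearance.
CL ratio = 0.411 / 0.568 = 0.7236
New interval (same dose) = 10.0 / 0.7236 = 13.82 h

13.8 h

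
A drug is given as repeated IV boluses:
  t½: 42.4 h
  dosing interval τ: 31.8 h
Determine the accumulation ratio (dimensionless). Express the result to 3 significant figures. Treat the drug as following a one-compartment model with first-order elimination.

k = ln2 / t½ = 0.693147 / 42.4 = 0.01635 h⁻¹
e^(−kτ) = e^(−0.01635 × 31.8) = 0.5946
Accumulation ratio R = 1 / (1 − e^(−kτ)) = 1 / (1 − 0.5946) = 2.467

2.47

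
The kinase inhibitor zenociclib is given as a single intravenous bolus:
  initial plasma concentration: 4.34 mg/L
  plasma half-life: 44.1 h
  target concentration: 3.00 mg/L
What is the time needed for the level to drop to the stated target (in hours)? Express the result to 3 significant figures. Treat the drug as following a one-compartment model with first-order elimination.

23.5 h

k = ln2 / t½ = 0.693147 / 44.1 = 0.01572 h⁻¹
t = ln(C₀ / C) / k = ln(4.340 / 3.00) / 0.01572
  = ln(1.447) / 0.01572 = 0.3695 / 0.01572 = 23.51 h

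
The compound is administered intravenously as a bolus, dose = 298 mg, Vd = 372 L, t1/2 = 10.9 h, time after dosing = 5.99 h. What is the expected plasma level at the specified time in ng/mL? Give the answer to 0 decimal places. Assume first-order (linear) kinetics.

547 ng/mL

C₀ = Dose / Vd = 298.0 / 372 = 0.8011 mg/L
k = ln2 / t½ = 0.693147 / 10.9 = 0.06359 h⁻¹
C = C₀ · e^(−k·t) = 0.8011 × e^(−0.06359 × 5.99)
  = 0.8011 × 0.6832 = 0.5473 mg/L
Convert: 0.5473 mg/L × 1000 = 547.3 ng/mL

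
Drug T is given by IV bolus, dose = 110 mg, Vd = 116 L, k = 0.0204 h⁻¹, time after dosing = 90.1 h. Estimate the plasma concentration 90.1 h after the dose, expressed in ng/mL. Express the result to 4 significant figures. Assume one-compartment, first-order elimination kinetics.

C₀ = Dose / Vd = 110.0 / 116 = 0.9483 mg/L
C = C₀ · e^(−k·t) = 0.9483 × e^(−0.02040 × 90.1)
  = 0.9483 × 0.1591 = 0.1509 mg/L
Convert: 0.1509 mg/L × 1000 = 150.9 ng/mL

150.9 ng/mL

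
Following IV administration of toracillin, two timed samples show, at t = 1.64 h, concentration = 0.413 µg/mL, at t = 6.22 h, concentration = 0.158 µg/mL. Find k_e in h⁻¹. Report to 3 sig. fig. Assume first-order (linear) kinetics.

k = ln(C₁/C₂) / (t₂ − t₁) = ln(0.413/0.158) / (6.22 − 1.64)
  = 0.9609 / 4.580 = 0.2098 h⁻¹

0.210 h⁻¹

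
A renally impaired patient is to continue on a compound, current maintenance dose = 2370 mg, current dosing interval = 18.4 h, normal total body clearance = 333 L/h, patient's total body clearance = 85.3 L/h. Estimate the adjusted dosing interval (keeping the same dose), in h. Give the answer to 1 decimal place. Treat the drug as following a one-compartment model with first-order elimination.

71.8 h

To keep the same average steady-state level, dosing rate must scale with clearance.
CL ratio = 85.3 / 333 = 0.2562
New interval (same dose) = 18.4 / 0.2562 = 71.82 h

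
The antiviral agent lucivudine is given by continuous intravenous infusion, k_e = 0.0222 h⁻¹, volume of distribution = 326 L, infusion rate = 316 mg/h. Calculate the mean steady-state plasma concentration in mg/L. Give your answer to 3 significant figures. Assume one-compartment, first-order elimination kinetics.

CL = k × Vd = 0.02220 × 326 = 7.237 L/h
At steady state Css = R₀ / CL = 316 / 7.237 = 43.66 mg/L

43.7 mg/L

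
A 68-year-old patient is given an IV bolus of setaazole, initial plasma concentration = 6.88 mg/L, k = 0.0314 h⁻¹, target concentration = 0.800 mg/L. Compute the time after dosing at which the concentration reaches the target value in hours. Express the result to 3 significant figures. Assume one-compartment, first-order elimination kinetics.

68.5 h

t = ln(C₀ / C) / k = ln(6.880 / 0.800) / 0.03140
  = ln(8.600) / 0.03140 = 2.152 / 0.03140 = 68.54 h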